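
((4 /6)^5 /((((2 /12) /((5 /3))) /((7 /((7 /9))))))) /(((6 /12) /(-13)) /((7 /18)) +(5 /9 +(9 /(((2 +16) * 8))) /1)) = 465920 /20409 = 22.83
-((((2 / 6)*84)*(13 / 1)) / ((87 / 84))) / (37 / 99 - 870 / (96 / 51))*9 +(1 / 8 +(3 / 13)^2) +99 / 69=5582227095035 / 659666719192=8.46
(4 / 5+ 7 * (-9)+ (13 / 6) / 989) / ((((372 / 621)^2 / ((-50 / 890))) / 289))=331193707821 / 117687904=2814.17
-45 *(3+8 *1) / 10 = -99 / 2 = -49.50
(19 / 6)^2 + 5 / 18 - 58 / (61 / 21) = -21217 / 2196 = -9.66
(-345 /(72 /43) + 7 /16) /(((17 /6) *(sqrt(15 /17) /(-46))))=226987 *sqrt(255) /1020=3553.62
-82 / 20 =-41 / 10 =-4.10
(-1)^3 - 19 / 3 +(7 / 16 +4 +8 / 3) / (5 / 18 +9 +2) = -32659 / 4872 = -6.70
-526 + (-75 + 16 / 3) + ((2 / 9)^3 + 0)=-434233 / 729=-595.66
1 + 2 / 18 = 10 / 9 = 1.11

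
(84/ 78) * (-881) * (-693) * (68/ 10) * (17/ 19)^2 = 83987361612/ 23465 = 3579261.10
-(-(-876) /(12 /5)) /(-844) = 0.43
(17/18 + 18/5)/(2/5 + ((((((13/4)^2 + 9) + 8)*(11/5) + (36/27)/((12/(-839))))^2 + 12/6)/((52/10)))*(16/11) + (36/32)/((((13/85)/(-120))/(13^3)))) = -8422128/3593467375367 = -0.00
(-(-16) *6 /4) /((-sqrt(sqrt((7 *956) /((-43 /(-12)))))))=-4 *43^(1 /4) *5019^(3 /4) /1673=-3.65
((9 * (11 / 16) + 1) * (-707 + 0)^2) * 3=172447905 / 16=10777994.06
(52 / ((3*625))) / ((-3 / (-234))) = 1352 / 625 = 2.16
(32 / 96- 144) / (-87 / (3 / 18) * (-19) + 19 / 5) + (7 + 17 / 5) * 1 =7728229 / 744135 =10.39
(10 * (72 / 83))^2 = 518400 / 6889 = 75.25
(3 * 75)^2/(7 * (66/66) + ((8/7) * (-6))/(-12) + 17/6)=2126250/437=4865.56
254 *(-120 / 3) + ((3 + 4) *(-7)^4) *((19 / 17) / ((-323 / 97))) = -4566519 / 289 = -15801.10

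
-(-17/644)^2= -289/414736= -0.00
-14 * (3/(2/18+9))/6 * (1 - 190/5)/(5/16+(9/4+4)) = 888/205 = 4.33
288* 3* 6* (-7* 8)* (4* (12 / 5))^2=-668860416 / 25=-26754416.64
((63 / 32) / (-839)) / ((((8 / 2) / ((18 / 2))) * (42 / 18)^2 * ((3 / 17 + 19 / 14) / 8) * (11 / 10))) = -12393 / 2694868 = -0.00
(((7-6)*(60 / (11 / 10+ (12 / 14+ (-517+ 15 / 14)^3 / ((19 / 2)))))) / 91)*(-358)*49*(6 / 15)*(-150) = -391958448000 / 8164787530211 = -0.05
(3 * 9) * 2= 54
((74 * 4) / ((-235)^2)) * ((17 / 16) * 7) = 4403 / 110450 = 0.04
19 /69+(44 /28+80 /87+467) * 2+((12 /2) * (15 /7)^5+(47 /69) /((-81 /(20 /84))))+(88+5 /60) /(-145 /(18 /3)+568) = 64559312047924753 /53332339095126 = 1210.51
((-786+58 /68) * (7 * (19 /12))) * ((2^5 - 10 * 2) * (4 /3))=-7100870 /51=-139232.75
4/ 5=0.80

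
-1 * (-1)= 1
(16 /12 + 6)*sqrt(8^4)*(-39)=-18304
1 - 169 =-168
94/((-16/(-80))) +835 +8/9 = 11753/9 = 1305.89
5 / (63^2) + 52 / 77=29539 / 43659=0.68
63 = 63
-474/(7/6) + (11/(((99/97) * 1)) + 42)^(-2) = -641676933/1579375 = -406.29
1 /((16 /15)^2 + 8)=225 /2056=0.11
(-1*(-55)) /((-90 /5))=-55 /18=-3.06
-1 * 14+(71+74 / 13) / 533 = -96009 / 6929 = -13.86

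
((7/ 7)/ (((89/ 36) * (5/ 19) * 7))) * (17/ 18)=646/ 3115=0.21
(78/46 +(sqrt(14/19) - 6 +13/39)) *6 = -548/23 +6 *sqrt(266)/19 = -18.68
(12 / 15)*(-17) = -68 / 5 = -13.60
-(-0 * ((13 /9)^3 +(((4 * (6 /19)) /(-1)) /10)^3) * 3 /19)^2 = 0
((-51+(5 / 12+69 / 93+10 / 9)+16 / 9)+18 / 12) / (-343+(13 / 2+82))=50725 / 284022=0.18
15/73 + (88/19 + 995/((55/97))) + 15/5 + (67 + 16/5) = 139819362/76285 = 1832.86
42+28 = 70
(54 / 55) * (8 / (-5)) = -432 / 275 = -1.57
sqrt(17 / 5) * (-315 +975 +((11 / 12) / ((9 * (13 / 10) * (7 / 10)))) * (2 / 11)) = 324334 * sqrt(85) / 2457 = 1217.02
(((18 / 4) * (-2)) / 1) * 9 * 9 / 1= -729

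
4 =4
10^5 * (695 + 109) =80400000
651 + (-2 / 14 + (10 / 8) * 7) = 18469 / 28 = 659.61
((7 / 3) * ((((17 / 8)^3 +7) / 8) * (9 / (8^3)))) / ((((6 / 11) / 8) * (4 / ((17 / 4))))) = 11122573 / 8388608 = 1.33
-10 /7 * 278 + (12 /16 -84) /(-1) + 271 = -1201 /28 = -42.89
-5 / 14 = -0.36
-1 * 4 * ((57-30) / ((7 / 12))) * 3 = -3888 / 7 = -555.43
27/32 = 0.84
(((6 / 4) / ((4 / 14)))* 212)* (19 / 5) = 21147 / 5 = 4229.40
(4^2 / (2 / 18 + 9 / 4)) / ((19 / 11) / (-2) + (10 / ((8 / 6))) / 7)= 2772 / 85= 32.61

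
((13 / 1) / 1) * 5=65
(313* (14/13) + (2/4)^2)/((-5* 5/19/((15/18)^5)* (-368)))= 4628875/16533504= 0.28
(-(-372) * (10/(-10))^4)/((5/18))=6696/5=1339.20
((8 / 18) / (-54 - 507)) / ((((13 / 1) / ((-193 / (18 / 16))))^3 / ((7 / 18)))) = 51531160576 / 72778896333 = 0.71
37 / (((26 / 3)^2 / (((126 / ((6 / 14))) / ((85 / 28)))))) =685314 / 14365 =47.71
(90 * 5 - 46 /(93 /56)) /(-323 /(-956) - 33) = -37545944 /2903925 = -12.93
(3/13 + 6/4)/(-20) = -9/104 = -0.09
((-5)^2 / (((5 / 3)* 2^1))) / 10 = 3 / 4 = 0.75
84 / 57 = 28 / 19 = 1.47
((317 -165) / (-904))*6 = -114 / 113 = -1.01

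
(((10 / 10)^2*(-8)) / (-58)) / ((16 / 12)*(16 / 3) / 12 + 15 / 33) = 1188 / 9019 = 0.13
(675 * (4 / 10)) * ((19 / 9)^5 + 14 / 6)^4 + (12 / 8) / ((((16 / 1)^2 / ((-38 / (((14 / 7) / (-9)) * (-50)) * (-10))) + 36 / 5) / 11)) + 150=11722600079042276761399440745445 / 11307529444734725779656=1036707455.54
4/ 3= 1.33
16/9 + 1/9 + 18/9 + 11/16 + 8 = 12.58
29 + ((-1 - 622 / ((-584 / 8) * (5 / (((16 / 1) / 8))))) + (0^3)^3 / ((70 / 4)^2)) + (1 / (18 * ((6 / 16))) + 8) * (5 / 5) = 389828 / 9855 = 39.56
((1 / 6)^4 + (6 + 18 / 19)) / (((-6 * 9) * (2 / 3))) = -171091 / 886464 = -0.19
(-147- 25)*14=-2408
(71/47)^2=5041/2209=2.28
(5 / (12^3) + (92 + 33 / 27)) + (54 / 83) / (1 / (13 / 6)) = 94.63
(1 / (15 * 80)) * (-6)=-1 / 200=-0.00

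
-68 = -68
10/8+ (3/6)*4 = 13/4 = 3.25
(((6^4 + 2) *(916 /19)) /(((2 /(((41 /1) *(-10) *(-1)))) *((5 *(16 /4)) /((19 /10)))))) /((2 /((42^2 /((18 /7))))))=2090057123 /5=418011424.60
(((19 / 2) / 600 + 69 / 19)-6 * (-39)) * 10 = 5418361 / 2280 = 2376.47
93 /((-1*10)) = -93 /10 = -9.30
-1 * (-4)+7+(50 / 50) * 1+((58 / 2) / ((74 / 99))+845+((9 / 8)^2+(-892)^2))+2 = 1886261333 / 2368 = 796563.06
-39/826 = -0.05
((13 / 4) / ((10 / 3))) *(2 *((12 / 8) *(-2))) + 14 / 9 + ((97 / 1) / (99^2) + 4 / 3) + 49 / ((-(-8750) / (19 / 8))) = -287944967 / 98010000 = -2.94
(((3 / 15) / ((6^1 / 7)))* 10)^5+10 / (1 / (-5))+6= 6115 / 243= 25.16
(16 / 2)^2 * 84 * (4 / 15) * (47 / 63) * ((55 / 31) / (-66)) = -24064 / 837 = -28.75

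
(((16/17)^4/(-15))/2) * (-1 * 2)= 65536/1252815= 0.05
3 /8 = 0.38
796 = 796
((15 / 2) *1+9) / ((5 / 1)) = 33 / 10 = 3.30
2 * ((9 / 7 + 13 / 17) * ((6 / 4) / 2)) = 366 / 119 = 3.08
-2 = -2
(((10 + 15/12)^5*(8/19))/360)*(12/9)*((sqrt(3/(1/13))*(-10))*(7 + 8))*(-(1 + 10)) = 1127671875*sqrt(39)/2432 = 2895686.10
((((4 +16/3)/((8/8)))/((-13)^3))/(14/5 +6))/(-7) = 0.00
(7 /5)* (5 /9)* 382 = 2674 /9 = 297.11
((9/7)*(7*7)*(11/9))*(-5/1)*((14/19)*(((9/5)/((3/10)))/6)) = -5390/19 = -283.68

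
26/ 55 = 0.47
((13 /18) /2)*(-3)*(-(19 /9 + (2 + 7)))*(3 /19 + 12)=25025 /171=146.35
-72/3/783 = -8/261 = -0.03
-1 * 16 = -16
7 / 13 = 0.54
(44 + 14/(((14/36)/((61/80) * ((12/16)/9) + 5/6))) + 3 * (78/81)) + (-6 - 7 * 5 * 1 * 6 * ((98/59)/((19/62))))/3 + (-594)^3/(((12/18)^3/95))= -54236896207524193/807120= -67198057547.23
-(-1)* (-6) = -6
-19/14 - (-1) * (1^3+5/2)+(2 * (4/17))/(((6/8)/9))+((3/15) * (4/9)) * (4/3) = 127049/16065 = 7.91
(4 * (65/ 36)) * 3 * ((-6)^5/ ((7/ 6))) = -1010880/ 7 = -144411.43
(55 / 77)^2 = 0.51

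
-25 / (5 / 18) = -90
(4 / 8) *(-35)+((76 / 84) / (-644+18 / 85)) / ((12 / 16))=-60337465 / 3447486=-17.50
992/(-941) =-1.05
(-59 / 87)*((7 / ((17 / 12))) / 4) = -413 / 493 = -0.84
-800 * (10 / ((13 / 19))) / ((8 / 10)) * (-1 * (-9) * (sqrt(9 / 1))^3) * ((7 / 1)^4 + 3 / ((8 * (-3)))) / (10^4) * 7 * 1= -620751033 / 104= -5968759.93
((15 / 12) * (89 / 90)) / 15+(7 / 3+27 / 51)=54073 / 18360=2.95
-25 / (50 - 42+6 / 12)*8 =-400 / 17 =-23.53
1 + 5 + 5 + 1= 12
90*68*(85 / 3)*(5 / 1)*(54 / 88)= 5852250 / 11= 532022.73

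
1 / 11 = 0.09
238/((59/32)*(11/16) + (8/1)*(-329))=-121856/1346935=-0.09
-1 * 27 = -27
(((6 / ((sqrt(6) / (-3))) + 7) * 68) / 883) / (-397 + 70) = -476 / 288741 + 68 * sqrt(6) / 96247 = 0.00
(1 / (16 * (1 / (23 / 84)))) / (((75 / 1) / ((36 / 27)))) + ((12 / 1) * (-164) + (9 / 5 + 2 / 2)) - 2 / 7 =-148590697 / 75600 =-1965.49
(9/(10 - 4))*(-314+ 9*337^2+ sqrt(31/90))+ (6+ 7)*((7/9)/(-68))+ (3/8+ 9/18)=sqrt(310)/20+ 1876038541/1224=1532712.11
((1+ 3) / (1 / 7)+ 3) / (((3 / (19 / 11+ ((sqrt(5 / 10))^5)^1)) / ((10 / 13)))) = 155*sqrt(2) / 156+ 5890 / 429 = 15.13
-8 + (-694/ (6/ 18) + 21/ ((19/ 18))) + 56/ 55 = -2162196/ 1045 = -2069.09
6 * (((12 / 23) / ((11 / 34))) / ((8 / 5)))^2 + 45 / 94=39554505 / 6016846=6.57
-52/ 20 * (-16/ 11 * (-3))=-624/ 55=-11.35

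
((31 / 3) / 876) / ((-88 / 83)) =-2573 / 231264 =-0.01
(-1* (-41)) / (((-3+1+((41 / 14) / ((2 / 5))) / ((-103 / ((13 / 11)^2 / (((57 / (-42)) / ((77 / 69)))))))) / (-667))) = 81240443922 / 5698937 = 14255.37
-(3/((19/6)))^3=-5832/6859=-0.85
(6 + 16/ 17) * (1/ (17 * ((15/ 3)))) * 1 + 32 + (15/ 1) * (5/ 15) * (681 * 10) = 49248608/ 1445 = 34082.08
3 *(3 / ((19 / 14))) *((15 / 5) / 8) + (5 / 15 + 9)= 11.82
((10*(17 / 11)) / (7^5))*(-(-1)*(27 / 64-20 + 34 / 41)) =-4181745 / 242558624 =-0.02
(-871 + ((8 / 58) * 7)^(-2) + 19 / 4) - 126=-777083 / 784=-991.18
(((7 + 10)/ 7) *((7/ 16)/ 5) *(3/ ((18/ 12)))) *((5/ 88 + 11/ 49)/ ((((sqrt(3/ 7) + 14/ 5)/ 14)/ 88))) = 144347/ 2594 - 103105 *sqrt(21)/ 36316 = 42.64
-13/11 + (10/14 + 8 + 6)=1042/77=13.53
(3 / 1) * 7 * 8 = 168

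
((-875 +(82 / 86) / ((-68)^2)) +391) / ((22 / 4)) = -96234647 / 1093576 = -88.00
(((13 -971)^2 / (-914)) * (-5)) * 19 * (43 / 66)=937266485 / 15081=62148.83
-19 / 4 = -4.75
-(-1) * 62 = 62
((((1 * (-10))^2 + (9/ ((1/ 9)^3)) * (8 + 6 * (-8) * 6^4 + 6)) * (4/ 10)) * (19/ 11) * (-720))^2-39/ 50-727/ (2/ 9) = 124643325459097761684718953/ 3025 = 41204405110445541052799.65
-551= -551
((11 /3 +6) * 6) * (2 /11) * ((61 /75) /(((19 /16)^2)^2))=463732736 /107514825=4.31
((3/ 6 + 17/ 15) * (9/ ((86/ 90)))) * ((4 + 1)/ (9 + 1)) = 1323/ 172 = 7.69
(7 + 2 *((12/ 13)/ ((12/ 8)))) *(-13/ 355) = -107/ 355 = -0.30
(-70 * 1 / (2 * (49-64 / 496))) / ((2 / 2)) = -0.72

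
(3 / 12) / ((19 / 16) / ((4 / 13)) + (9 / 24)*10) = 16 / 487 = 0.03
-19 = -19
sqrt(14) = 3.74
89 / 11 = 8.09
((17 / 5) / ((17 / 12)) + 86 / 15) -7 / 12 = 151 / 20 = 7.55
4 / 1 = 4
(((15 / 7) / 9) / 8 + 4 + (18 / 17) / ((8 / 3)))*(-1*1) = -12643 / 2856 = -4.43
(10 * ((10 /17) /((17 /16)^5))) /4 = 26214400 /24137569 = 1.09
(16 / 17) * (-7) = -112 / 17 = -6.59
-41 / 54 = -0.76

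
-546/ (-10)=273/ 5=54.60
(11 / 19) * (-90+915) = 9075 / 19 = 477.63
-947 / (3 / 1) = -947 / 3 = -315.67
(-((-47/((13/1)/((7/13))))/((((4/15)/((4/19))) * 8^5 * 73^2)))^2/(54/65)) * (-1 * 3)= 13530125/48368048453021289414656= 0.00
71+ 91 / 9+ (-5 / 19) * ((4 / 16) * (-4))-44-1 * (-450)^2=-34621109 / 171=-202462.63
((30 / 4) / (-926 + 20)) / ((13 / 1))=-5 / 7852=-0.00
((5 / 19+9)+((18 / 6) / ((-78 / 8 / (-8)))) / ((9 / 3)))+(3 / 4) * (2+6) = 11918 / 741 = 16.08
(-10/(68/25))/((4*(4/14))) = -875/272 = -3.22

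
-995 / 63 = -15.79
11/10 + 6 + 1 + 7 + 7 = 221/10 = 22.10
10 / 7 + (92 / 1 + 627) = 5043 / 7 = 720.43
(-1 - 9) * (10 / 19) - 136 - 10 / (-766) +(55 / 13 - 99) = -22327665 / 94601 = -236.02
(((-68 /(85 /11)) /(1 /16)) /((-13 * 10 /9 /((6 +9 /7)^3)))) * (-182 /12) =-57175.29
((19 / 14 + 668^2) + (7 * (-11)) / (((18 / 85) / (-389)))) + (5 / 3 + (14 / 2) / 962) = 35616434281 / 60606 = 587671.75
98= 98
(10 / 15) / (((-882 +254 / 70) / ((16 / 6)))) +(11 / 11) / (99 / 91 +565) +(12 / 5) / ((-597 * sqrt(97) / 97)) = -4 * sqrt(97) / 995 - 3669323 / 14253254118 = -0.04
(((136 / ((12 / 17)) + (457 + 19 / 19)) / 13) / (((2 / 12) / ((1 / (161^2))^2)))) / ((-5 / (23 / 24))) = -488 / 5696528565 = -0.00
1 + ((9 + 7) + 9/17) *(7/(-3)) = -1916/51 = -37.57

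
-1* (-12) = 12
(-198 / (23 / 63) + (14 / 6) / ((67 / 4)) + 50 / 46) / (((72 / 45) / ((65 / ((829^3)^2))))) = -0.00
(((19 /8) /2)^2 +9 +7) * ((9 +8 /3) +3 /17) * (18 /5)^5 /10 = 12467.57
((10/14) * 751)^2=14100025/49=287755.61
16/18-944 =-943.11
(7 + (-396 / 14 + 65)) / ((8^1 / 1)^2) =153 / 224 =0.68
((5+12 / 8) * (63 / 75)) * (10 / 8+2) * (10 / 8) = 3549 / 160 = 22.18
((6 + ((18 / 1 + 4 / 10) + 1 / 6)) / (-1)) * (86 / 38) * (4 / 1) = -63382 / 285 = -222.39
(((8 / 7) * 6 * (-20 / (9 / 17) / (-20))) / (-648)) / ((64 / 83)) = -1411 / 54432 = -0.03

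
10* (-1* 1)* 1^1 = -10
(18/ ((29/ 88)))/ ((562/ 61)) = 48312/ 8149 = 5.93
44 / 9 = 4.89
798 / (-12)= -133 / 2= -66.50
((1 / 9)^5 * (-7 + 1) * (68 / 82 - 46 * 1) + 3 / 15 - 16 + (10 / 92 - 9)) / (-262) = 4582118117 / 48630000780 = 0.09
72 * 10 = 720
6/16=3/8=0.38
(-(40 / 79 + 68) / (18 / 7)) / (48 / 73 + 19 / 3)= -460922 / 120949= -3.81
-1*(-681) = 681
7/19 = 0.37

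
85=85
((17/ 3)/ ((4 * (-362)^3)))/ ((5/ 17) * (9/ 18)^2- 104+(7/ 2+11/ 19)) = 5491/ 18358905077352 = 0.00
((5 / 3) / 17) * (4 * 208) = 4160 / 51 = 81.57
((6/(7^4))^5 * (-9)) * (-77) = 769824/11398895185373143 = 0.00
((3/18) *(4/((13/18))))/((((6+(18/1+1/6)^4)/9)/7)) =979776/1835157181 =0.00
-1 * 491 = -491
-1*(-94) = 94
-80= -80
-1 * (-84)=84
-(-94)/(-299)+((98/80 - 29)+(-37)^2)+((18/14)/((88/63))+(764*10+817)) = 161141777/16445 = 9798.83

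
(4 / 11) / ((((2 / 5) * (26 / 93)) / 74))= 34410 / 143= 240.63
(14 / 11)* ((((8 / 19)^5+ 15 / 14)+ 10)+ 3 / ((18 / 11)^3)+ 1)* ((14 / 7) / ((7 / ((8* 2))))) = 74.29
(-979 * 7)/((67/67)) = -6853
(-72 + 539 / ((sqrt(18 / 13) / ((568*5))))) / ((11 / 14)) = -1008 / 11 + 974120*sqrt(26) / 3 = 1655593.99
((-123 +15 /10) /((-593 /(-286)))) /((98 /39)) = -1355211 /58114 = -23.32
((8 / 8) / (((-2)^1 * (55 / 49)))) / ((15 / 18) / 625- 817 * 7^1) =3675 / 47181739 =0.00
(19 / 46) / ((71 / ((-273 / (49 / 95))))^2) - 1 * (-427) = 5112564253 / 11362414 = 449.95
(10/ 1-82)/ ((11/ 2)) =-144/ 11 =-13.09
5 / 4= 1.25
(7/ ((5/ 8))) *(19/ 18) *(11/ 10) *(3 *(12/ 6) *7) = 40964/ 75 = 546.19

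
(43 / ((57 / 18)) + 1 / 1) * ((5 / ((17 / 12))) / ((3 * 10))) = 554 / 323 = 1.72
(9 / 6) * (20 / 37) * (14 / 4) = 105 / 37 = 2.84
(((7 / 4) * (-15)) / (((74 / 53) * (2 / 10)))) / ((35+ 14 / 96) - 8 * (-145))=-0.08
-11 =-11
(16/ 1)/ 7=16/ 7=2.29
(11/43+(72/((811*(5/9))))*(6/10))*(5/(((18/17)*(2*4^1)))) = 5212489/25108560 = 0.21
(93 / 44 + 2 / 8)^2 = 676 / 121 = 5.59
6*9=54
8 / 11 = 0.73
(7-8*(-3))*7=217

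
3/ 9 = 1/ 3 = 0.33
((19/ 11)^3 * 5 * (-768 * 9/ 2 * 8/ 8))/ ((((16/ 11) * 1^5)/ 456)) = -3377920320/ 121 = -27916696.86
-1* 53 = -53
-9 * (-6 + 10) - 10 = -46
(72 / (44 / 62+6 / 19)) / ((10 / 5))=5301 / 151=35.11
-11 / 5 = -2.20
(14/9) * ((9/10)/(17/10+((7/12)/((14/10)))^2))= 0.75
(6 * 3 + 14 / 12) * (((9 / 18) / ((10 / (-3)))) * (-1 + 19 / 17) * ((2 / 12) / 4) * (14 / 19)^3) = -7889 / 1399236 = -0.01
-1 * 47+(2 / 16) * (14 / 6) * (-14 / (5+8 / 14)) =-22339 / 468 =-47.73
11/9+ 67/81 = 166/81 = 2.05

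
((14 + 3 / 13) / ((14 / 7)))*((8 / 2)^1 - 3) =185 / 26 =7.12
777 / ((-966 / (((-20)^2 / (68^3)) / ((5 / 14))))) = -0.00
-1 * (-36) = 36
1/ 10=0.10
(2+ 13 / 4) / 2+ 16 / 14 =211 / 56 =3.77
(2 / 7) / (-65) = -0.00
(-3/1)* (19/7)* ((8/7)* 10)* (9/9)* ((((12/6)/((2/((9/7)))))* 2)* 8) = -656640/343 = -1914.40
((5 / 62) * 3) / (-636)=-5 / 13144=-0.00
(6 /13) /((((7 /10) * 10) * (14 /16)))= 48 /637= 0.08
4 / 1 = 4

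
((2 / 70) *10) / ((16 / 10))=5 / 28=0.18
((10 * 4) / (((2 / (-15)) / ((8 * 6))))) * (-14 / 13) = 201600 / 13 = 15507.69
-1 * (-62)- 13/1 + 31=80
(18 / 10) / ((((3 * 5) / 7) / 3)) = 63 / 25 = 2.52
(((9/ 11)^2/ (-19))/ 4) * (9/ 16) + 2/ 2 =146407/ 147136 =1.00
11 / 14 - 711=-9943 / 14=-710.21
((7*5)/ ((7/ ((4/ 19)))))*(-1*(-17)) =340/ 19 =17.89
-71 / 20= -3.55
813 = 813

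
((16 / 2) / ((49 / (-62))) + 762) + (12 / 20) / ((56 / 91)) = 1475591 / 1960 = 752.85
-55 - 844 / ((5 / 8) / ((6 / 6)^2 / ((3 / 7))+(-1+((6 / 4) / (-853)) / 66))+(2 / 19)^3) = -358274701305 / 193554391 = -1851.03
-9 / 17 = -0.53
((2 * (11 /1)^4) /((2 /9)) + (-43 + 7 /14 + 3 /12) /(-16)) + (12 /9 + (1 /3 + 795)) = 132568.31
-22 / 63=-0.35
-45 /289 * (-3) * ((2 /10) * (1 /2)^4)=27 /4624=0.01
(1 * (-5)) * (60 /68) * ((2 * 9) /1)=-1350 /17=-79.41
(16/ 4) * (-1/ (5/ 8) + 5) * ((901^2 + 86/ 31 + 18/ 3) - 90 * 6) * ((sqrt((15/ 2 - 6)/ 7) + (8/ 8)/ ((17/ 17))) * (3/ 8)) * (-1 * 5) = -30263775.00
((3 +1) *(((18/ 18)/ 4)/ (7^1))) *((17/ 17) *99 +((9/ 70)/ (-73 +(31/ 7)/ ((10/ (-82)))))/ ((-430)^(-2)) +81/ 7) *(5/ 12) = -6.36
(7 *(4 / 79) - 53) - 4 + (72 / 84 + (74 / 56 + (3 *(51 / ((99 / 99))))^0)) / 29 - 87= -143.54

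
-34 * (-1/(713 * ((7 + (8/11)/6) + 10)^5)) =1330603362/41051758838778125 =0.00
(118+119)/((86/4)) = 474/43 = 11.02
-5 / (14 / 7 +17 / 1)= -0.26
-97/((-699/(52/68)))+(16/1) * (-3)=-569123/11883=-47.89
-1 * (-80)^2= -6400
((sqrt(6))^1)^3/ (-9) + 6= 4.37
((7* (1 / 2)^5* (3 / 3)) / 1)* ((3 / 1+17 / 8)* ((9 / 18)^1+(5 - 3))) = 1435 / 512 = 2.80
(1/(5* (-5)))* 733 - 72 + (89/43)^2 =-4485492/46225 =-97.04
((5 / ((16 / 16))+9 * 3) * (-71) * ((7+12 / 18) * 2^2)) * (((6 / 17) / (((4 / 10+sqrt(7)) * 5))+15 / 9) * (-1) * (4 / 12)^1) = 2090240 * sqrt(7) / 8721+37415296 / 969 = 39246.41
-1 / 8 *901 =-901 / 8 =-112.62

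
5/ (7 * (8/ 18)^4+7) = 32805/ 47719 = 0.69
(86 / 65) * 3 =258 / 65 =3.97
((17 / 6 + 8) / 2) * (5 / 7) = 325 / 84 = 3.87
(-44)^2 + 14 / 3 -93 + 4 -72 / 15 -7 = 27598 / 15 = 1839.87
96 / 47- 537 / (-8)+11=30143 / 376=80.17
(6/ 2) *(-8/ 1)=-24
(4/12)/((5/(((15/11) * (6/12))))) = 1/22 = 0.05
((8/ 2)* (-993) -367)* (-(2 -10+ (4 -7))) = -47729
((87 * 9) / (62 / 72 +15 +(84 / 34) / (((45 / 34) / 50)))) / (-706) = -14094 / 1387643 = -0.01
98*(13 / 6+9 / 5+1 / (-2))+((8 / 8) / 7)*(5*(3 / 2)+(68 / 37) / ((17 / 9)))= 2649133 / 7770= 340.94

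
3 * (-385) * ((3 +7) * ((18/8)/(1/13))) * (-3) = 2027025/2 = 1013512.50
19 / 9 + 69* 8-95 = 4132 / 9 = 459.11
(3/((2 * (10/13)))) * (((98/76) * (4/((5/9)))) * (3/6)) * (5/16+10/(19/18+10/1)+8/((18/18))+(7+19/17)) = 16137666909/102843200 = 156.92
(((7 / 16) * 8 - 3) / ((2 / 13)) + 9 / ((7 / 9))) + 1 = 443 / 28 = 15.82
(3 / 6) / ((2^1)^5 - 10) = 1 / 44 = 0.02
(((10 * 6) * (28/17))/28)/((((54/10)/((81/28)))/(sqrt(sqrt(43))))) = 4.84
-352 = -352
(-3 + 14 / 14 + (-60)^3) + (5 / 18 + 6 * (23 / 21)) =-27215389 / 126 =-215995.15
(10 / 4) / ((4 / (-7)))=-35 / 8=-4.38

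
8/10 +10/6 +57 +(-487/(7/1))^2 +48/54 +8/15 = 2161373/441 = 4901.07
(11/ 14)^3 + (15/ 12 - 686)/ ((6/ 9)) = -704275/ 686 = -1026.64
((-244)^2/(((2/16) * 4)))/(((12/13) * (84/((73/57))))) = 7062458/3591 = 1966.71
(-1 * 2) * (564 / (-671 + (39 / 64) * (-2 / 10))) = 360960 / 214759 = 1.68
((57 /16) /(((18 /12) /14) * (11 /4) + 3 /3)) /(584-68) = 133 /24940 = 0.01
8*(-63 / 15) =-168 / 5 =-33.60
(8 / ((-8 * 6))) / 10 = -1 / 60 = -0.02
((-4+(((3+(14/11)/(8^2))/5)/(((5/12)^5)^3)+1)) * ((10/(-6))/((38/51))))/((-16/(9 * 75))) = 234914805801453731733/8164062500000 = 28774253.72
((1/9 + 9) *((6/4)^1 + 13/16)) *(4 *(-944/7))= -716024/63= -11365.46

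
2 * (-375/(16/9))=-3375/8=-421.88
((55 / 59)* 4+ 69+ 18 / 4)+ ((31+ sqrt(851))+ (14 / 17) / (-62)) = sqrt(851)+ 6729491 / 62186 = 137.39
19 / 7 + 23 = 180 / 7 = 25.71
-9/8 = -1.12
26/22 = 13/11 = 1.18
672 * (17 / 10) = 5712 / 5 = 1142.40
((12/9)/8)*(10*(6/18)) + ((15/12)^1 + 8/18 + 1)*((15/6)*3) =1495/72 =20.76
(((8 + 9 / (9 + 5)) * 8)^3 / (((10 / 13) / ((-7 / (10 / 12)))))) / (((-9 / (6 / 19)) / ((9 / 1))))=26530897536 / 23275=1139888.19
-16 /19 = -0.84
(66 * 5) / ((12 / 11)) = 605 / 2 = 302.50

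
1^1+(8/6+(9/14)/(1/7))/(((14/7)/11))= 397/12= 33.08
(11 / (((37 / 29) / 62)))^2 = 391169284 / 1369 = 285733.59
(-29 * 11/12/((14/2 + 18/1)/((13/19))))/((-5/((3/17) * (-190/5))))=-4147/4250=-0.98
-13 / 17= -0.76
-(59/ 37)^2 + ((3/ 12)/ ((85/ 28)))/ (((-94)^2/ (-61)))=-2615024423/ 1028201140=-2.54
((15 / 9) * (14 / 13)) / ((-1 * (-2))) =35 / 39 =0.90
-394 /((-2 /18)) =3546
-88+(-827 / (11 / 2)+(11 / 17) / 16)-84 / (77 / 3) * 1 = -722855 / 2992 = -241.60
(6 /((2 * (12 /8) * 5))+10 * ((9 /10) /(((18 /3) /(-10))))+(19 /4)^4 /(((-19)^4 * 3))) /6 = -2.43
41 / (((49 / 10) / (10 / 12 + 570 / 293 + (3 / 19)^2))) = 364757935 / 15548631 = 23.46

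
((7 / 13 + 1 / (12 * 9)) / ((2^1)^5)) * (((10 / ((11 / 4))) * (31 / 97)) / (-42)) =-119195 / 251675424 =-0.00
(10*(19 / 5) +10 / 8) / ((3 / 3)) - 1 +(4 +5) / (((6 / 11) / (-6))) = -243 / 4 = -60.75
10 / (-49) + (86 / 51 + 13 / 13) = 6203 / 2499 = 2.48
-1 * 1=-1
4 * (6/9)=8/3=2.67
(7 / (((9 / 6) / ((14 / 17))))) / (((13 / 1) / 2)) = 392 / 663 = 0.59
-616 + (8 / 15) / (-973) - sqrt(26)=-8990528 / 14595 - sqrt(26)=-621.10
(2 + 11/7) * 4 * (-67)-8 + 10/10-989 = -13672/7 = -1953.14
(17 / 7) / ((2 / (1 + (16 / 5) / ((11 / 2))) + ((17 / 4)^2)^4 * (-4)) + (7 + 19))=-24231936 / 4247964241633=-0.00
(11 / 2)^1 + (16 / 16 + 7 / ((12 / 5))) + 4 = 13.42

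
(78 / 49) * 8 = 624 / 49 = 12.73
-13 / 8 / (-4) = 13 / 32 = 0.41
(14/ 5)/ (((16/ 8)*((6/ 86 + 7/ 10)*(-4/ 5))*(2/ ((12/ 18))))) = -1505/ 1986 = -0.76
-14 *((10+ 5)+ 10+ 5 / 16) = -2835 / 8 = -354.38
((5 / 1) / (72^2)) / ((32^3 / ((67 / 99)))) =335 / 16817061888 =0.00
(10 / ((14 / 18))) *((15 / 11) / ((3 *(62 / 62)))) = 450 / 77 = 5.84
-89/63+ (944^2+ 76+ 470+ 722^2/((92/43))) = 1645084760/1449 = 1135324.20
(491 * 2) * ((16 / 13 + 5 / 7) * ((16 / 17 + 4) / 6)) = 347628 / 221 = 1572.98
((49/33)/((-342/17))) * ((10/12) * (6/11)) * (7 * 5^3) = -29.36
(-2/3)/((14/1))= -1/21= -0.05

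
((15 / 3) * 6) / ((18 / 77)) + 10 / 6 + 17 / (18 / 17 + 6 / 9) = 12307 / 88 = 139.85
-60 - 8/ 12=-182/ 3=-60.67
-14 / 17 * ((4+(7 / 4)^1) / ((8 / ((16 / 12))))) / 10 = -161 / 2040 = -0.08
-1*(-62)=62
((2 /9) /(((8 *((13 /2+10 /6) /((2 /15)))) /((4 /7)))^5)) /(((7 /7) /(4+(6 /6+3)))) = 512 /133525167467146875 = 0.00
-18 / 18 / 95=-1 / 95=-0.01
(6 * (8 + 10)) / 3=36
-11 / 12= -0.92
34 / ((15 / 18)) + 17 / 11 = 2329 / 55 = 42.35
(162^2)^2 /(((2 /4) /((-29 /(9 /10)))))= -44385952320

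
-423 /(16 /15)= -6345 /16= -396.56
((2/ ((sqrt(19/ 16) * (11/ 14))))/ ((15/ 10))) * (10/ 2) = 1120 * sqrt(19)/ 627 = 7.79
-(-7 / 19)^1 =7 / 19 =0.37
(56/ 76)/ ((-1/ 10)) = -140/ 19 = -7.37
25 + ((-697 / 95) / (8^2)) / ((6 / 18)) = 149909 / 6080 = 24.66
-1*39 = -39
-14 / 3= -4.67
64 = 64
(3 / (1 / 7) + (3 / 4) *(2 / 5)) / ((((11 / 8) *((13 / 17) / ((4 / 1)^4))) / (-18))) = -66742272 / 715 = -93345.83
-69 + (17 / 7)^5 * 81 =6773.89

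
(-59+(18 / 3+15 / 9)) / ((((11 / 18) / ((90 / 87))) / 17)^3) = -3610229616000 / 2951069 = -1223363.34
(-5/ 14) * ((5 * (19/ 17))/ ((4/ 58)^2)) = -399475/ 952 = -419.62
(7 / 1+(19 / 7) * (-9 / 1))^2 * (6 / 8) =11163 / 49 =227.82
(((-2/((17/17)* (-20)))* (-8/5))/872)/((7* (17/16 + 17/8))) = -8/972825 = -0.00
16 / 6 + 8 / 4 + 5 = 29 / 3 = 9.67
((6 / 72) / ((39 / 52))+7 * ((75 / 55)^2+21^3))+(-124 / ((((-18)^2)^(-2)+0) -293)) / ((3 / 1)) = 2171852426462045 / 33495426063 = 64840.27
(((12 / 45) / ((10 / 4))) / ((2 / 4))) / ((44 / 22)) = 8 / 75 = 0.11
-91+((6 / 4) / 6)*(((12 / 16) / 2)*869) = -305 / 32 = -9.53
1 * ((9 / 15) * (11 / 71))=33 / 355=0.09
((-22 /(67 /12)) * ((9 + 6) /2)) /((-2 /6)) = 5940 /67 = 88.66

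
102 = 102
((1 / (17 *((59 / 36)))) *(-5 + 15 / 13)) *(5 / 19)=-9000 / 247741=-0.04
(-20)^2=400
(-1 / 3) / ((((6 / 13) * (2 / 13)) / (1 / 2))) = -169 / 72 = -2.35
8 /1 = 8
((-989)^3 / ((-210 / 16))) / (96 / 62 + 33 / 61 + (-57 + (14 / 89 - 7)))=-1302448012248248 / 1091267415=-1193518.65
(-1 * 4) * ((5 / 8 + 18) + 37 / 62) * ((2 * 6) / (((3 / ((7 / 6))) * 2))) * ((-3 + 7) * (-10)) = 222460 / 31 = 7176.13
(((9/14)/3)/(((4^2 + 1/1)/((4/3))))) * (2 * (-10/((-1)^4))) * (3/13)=-0.08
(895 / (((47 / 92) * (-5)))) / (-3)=16468 / 141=116.79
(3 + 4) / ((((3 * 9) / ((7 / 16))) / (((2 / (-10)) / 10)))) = -0.00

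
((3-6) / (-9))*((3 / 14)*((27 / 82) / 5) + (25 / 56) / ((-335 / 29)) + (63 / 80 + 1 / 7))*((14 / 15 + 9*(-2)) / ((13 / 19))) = -84721456 / 11248965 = -7.53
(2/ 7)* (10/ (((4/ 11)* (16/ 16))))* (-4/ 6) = -110/ 21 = -5.24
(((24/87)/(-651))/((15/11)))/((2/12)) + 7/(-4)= -661469/377580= -1.75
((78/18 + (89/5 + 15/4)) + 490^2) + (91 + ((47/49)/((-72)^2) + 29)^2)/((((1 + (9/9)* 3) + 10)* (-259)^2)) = 72754304136914685764261/302984013327851520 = 240125.88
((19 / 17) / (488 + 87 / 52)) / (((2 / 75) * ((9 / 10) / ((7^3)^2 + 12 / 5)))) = 14529947900 / 1298613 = 11188.82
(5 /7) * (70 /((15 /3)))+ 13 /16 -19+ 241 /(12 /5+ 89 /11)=136493 /9232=14.78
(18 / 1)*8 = 144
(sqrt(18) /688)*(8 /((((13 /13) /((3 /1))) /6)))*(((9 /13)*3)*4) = 2916*sqrt(2) /559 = 7.38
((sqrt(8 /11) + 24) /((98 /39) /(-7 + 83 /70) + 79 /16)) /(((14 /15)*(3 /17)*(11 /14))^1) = 42.63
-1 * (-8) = 8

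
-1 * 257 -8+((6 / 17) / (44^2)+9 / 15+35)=-18875017 / 82280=-229.40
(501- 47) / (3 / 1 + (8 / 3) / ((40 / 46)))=6810 / 91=74.84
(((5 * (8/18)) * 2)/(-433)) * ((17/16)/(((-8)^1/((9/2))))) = 85/13856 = 0.01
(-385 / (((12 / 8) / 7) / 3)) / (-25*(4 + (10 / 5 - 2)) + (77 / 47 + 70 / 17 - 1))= 430661 / 7610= 56.59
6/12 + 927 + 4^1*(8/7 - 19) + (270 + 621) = 24459/14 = 1747.07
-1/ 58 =-0.02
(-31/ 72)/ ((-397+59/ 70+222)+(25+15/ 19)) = 20615/ 7103844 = 0.00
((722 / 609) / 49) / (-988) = -19 / 775866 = -0.00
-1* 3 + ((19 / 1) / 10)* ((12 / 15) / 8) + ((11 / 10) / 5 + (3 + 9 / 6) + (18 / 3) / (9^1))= 773 / 300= 2.58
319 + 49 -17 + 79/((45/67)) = 21088/45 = 468.62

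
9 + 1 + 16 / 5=66 / 5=13.20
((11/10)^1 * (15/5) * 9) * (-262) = -38907/5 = -7781.40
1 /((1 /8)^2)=64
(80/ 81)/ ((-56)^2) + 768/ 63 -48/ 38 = 10.93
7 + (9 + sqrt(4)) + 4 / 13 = 238 / 13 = 18.31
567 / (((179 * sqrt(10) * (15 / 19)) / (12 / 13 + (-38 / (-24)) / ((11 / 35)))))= 12244113 * sqrt(10) / 5119400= 7.56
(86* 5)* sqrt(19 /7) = 708.43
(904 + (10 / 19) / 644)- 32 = 5334901 / 6118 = 872.00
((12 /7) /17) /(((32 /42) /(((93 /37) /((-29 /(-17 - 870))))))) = 10.18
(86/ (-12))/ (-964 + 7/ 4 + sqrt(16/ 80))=344 * sqrt(5)/ 222221967 + 551690/ 74073989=0.01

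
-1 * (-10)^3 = 1000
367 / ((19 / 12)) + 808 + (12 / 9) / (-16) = 237053 / 228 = 1039.71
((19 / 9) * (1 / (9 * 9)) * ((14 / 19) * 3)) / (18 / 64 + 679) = 448 / 5282091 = 0.00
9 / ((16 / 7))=63 / 16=3.94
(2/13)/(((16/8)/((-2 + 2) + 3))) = 3/13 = 0.23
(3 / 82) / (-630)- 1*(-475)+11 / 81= 475.14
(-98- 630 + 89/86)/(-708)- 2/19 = 1066085/1156872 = 0.92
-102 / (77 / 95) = -9690 / 77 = -125.84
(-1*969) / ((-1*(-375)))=-323 / 125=-2.58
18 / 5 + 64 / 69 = 1562 / 345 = 4.53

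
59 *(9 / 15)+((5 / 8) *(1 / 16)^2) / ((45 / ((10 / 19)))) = 30993433 / 875520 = 35.40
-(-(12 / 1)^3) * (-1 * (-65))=112320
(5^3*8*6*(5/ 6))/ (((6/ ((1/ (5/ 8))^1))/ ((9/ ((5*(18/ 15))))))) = 2000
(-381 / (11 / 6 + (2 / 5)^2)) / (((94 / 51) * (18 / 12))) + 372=4256166 / 14053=302.87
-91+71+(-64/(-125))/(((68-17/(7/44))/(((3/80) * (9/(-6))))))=-1699937/85000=-20.00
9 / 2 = 4.50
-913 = -913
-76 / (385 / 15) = -228 / 77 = -2.96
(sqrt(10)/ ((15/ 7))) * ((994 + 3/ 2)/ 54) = 13937 * sqrt(10)/ 1620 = 27.21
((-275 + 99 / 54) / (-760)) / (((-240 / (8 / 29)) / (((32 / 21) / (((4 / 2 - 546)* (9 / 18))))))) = 1639 / 708145200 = 0.00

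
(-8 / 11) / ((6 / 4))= -16 / 33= -0.48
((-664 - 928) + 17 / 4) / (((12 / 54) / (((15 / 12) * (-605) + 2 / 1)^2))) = -4064669819.93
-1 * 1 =-1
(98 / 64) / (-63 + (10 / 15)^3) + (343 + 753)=59375573 / 54176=1095.98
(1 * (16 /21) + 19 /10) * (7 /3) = 559 /90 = 6.21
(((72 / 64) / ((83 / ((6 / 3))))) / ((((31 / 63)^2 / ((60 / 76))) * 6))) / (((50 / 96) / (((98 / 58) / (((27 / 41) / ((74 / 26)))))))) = 590055354 / 2856711845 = 0.21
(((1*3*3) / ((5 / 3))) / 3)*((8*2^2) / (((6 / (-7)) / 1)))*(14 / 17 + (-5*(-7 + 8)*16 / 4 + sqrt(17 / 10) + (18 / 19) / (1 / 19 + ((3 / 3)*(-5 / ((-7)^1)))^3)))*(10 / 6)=4860240 / 2567 - 56*sqrt(170) / 5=1747.32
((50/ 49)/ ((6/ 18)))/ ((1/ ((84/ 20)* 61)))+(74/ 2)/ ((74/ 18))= 5553/ 7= 793.29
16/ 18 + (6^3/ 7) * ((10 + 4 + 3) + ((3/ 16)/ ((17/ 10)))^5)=192524251868413/ 366391259136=525.46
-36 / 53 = -0.68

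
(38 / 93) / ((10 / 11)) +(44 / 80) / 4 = 4367 / 7440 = 0.59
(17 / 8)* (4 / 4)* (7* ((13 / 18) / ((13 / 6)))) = 4.96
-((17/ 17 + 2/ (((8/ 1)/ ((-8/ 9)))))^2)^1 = -49/ 81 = -0.60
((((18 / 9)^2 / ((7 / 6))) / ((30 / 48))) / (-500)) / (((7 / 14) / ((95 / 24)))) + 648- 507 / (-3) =714799 / 875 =816.91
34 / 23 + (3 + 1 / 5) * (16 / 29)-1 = 2.24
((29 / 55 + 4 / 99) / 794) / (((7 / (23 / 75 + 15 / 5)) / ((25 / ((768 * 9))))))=8711 / 7131136320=0.00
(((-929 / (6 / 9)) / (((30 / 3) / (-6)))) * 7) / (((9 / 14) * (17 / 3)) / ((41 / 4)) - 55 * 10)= -16797249 / 1577480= -10.65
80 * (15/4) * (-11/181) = -3300/181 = -18.23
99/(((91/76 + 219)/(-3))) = -22572/16735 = -1.35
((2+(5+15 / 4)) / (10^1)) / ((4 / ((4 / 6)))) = 43 / 240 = 0.18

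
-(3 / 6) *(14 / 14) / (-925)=0.00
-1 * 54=-54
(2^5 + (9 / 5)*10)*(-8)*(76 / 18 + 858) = -3104000 / 9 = -344888.89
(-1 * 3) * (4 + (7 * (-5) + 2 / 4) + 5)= 153 / 2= 76.50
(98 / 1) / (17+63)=49 / 40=1.22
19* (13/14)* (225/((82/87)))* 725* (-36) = -31548538125/287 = -109925219.95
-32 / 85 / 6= -16 / 255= -0.06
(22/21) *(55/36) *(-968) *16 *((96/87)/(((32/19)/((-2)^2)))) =-356069120/5481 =-64964.26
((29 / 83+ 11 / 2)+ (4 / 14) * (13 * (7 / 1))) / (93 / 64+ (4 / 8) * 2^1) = 169184 / 13031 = 12.98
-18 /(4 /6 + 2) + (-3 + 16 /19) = -677 /76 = -8.91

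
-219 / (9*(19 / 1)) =-73 / 57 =-1.28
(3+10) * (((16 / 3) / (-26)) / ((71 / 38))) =-304 / 213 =-1.43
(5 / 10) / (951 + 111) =1 / 2124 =0.00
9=9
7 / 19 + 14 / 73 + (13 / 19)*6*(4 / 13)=2529 / 1387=1.82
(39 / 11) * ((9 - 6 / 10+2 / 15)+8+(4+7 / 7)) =4199 / 55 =76.35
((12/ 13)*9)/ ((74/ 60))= 3240/ 481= 6.74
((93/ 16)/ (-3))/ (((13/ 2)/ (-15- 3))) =279/ 52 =5.37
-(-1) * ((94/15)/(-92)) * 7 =-329/690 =-0.48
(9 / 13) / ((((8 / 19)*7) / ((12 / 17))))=513 / 3094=0.17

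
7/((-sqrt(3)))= -7 * sqrt(3)/3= -4.04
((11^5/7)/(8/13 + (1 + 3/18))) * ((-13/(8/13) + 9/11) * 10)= -5101876065/1946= -2621724.60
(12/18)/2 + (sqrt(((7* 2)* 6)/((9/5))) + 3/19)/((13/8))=319/741 + 16* sqrt(105)/39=4.63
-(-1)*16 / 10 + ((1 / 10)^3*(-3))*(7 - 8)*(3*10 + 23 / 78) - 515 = -13346037 / 26000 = -513.31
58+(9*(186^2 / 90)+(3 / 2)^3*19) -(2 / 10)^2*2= 716329 / 200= 3581.64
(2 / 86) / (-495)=-1 / 21285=-0.00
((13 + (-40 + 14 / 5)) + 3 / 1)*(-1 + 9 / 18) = 53 / 5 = 10.60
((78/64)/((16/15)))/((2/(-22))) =-6435/512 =-12.57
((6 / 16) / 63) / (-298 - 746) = -1 / 175392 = -0.00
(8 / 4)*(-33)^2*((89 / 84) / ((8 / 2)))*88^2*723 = 22610506248 / 7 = 3230072321.14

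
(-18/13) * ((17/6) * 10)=-510/13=-39.23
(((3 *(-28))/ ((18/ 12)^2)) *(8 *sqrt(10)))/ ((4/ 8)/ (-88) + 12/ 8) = -157696 *sqrt(10)/ 789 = -632.04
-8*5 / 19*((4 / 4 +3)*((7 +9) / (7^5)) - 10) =6720240 / 319333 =21.04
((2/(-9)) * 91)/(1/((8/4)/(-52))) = 7/9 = 0.78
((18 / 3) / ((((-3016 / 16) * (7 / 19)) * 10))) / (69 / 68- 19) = 7752 / 16137485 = 0.00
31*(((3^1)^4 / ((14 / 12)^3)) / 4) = 135594 / 343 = 395.32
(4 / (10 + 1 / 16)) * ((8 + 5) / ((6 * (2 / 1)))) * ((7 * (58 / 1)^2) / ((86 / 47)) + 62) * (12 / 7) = 9546.41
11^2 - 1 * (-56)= 177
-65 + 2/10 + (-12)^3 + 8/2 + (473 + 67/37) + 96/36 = -727784/555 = -1311.32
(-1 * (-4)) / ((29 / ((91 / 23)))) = 364 / 667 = 0.55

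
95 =95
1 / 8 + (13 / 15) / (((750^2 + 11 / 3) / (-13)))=8436203 / 67500440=0.12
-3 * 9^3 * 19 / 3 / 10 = -13851 / 10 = -1385.10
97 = 97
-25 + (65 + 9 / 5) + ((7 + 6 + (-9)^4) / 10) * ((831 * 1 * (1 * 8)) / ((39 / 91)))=50988153 / 5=10197630.60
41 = 41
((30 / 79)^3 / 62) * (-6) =-81000 / 15284209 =-0.01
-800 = -800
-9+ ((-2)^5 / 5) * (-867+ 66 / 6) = 27347 / 5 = 5469.40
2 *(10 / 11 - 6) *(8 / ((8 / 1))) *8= -896 / 11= -81.45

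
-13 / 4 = -3.25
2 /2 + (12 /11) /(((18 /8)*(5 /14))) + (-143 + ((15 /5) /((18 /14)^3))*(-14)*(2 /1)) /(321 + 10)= 7990064 /4423815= 1.81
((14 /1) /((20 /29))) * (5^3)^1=5075 /2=2537.50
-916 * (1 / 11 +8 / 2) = -41220 / 11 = -3747.27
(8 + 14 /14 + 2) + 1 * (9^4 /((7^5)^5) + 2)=17433892055631543717052 /1341068619663964900807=13.00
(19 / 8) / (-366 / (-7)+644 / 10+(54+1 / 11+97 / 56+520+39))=7315 / 2253047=0.00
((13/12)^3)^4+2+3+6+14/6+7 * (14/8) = 251401654923697/8916100448256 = 28.20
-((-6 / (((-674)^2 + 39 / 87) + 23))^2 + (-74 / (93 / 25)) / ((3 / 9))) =80277188055948761 / 1345185313373884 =59.68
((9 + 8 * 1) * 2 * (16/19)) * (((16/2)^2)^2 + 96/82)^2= 480632818.66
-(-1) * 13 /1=13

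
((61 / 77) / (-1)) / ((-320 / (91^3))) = 6566833 / 3520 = 1865.58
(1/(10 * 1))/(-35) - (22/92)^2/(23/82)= -440171/2129225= -0.21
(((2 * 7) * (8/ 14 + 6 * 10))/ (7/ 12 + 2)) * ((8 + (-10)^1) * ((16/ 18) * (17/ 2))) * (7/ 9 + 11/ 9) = -922624/ 93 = -9920.69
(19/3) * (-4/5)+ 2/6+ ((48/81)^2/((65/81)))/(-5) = -14101/2925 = -4.82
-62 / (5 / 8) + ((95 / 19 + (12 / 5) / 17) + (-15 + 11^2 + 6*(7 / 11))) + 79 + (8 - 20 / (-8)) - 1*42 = 23659 / 374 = 63.26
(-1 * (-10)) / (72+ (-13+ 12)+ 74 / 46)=0.14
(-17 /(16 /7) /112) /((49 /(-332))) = 1411 /3136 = 0.45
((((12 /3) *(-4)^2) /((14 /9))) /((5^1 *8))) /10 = 18 /175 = 0.10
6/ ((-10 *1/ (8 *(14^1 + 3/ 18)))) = -68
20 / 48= 5 / 12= 0.42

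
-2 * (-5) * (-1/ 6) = -5/ 3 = -1.67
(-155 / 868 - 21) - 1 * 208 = -6417 / 28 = -229.18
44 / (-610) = -22 / 305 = -0.07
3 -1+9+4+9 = 24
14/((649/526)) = 7364/649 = 11.35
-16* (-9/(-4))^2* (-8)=648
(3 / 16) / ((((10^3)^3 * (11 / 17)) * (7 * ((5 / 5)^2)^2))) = 51 / 1232000000000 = 0.00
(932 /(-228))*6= -466 /19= -24.53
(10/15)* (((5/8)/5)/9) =1/108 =0.01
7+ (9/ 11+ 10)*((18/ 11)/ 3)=1561/ 121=12.90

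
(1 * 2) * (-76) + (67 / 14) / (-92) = -195843 / 1288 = -152.05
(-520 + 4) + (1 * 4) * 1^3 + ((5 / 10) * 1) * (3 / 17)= -17405 / 34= -511.91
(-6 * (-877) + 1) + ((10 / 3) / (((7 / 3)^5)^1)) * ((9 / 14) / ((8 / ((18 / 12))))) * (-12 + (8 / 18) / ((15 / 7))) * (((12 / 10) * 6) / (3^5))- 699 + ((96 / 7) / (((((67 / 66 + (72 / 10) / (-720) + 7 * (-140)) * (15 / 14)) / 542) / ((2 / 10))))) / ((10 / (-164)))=8717745744471326 / 1900433121335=4587.24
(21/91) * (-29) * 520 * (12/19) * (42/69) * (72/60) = -701568/437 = -1605.42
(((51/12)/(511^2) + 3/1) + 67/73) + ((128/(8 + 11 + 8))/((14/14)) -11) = -2.34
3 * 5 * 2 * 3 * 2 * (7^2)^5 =50845544820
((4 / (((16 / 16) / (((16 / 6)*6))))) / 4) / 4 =4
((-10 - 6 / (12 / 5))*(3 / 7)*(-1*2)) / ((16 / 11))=825 / 112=7.37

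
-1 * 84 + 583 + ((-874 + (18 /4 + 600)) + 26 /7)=3265 /14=233.21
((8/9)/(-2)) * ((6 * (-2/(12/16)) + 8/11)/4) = 56/33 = 1.70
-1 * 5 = -5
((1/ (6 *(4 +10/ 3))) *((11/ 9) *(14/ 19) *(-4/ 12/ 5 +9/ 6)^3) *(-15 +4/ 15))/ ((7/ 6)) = -17571047/ 23085000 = -0.76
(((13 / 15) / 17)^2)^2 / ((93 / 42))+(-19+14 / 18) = -2388491397646 / 131075769375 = -18.22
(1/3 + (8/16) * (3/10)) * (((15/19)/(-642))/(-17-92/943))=1189/34203192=0.00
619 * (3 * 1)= 1857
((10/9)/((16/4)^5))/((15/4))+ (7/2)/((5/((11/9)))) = 14789/17280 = 0.86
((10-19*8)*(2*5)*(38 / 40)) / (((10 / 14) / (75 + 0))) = -141645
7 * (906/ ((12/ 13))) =13741/ 2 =6870.50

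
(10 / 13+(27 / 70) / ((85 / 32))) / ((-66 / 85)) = -17683 / 15015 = -1.18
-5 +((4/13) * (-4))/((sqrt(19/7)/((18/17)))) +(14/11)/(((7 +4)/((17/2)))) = -486/121 - 288 * sqrt(133)/4199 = -4.81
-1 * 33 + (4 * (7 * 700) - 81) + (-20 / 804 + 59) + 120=3952660 / 201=19664.98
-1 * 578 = -578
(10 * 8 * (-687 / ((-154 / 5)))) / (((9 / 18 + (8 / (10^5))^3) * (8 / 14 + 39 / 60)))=1789062500000000000 / 612304687500627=2921.85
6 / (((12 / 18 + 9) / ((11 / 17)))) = 198 / 493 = 0.40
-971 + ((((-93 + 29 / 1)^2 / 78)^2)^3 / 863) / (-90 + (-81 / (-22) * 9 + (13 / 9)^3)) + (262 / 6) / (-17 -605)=-3035621762617057333468283 / 6713018005182302190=-452199.26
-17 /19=-0.89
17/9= 1.89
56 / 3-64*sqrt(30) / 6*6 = 56 / 3-64*sqrt(30) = -331.88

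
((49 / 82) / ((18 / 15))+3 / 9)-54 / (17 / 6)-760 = -6509095 / 8364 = -778.23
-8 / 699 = -0.01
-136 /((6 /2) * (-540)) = 34 /405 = 0.08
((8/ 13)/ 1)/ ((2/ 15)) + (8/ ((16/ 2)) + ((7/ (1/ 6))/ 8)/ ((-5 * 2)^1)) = 5.09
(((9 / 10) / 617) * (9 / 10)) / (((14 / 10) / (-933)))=-75573 / 86380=-0.87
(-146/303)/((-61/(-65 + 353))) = 14016/6161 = 2.27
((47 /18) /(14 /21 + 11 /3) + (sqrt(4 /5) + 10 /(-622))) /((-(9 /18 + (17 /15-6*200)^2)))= -180*sqrt(5) /646776803-1067025 /2614918614529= -0.00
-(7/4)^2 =-49/16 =-3.06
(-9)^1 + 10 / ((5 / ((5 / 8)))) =-31 / 4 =-7.75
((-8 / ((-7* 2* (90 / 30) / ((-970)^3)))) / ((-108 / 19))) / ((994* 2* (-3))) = -4335196750 / 845397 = -5128.00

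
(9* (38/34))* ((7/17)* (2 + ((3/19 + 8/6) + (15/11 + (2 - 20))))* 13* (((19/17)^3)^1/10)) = -7716601347/78092135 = -98.81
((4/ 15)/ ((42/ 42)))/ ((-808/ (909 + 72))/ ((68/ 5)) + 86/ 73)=405807/ 1700615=0.24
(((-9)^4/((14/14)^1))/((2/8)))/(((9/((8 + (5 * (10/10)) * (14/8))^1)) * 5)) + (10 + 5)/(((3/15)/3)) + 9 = 50013/5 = 10002.60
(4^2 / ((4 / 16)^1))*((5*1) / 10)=32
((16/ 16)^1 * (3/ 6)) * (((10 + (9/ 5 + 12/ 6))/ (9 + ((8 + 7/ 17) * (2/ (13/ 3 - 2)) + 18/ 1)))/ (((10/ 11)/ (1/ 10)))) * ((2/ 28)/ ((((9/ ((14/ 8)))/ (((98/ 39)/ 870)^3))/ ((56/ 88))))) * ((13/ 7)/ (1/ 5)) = 14000231/ 319104363871800000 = 0.00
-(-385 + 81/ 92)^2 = -1248844921/ 8464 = -147547.84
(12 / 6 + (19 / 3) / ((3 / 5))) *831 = 31301 / 3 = 10433.67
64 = 64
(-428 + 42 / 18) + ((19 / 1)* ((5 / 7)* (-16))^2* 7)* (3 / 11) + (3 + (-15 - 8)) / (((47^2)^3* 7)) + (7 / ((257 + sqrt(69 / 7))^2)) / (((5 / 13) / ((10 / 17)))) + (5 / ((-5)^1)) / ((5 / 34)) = 48679925930404575611383322507 / 11307250080351477958879635 - 163709* sqrt(483) / 908213317073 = 4305.20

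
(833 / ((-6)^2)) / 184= 833 / 6624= 0.13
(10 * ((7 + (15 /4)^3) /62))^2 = 365383225 /3936256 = 92.83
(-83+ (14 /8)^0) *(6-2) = -328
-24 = -24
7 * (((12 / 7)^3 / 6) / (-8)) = -0.73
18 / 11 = 1.64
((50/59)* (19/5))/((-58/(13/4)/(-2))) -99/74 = -61847/63307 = -0.98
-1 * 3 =-3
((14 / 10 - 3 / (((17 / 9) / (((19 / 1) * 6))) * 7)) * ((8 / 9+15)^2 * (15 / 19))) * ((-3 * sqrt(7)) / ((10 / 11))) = 3274437023 * sqrt(7) / 203490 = 42573.82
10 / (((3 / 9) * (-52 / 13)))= -15 / 2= -7.50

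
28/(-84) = -1/3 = -0.33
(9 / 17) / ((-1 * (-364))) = 9 / 6188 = 0.00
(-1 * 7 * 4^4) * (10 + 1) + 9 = -19703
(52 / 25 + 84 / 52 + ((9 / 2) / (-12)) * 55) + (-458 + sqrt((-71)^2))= -1050217 / 2600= -403.93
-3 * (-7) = 21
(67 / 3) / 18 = 67 / 54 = 1.24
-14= -14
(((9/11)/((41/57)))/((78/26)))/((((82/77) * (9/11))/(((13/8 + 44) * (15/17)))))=8009925/457232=17.52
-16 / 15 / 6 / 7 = -8 / 315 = -0.03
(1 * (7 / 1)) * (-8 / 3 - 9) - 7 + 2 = -260 / 3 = -86.67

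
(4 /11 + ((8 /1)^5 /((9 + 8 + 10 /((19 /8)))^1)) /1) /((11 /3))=20550372 /48763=421.43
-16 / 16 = -1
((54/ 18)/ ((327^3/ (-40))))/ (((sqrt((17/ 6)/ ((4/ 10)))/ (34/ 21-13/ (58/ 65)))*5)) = 126184*sqrt(255)/ 603334585665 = 0.00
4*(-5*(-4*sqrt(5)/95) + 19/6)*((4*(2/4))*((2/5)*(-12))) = -608/5 - 768*sqrt(5)/95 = -139.68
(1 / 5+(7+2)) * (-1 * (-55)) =506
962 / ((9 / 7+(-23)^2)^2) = 23569 / 6889472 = 0.00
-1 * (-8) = 8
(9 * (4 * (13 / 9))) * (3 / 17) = 156 / 17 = 9.18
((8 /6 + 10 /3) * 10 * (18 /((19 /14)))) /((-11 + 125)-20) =6.58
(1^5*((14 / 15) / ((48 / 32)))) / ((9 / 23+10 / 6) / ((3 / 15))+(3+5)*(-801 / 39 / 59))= 0.08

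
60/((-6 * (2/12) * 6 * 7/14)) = -20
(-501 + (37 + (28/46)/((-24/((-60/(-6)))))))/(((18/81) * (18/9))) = -192201/184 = -1044.57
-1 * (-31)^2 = -961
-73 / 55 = -1.33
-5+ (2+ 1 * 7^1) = 4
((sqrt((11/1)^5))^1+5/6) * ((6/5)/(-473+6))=-1.03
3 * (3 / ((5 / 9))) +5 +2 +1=121 / 5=24.20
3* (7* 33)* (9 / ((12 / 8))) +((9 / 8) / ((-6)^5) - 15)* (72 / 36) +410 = 15683327 / 3456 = 4538.00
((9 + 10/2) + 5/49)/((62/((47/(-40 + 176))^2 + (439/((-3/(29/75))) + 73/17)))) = -150019659341/12642940800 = -11.87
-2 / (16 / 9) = -9 / 8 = -1.12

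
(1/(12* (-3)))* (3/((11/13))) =-13/132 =-0.10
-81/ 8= -10.12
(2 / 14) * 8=8 / 7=1.14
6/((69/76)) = 6.61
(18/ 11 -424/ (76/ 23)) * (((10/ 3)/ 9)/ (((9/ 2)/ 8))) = -4236160/ 50787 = -83.41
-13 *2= -26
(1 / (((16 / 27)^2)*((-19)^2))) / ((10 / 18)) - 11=-5076319 / 462080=-10.99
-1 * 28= -28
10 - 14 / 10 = 43 / 5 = 8.60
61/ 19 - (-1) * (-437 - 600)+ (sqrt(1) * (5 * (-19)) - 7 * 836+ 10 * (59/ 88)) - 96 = -5910591/ 836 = -7070.08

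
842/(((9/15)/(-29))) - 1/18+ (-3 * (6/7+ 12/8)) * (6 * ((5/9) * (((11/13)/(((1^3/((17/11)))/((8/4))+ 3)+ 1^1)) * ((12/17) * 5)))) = -3267707119/80262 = -40713.00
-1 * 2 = -2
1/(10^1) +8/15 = 19/30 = 0.63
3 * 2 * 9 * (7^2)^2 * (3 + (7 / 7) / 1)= 518616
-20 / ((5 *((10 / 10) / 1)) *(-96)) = 1 / 24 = 0.04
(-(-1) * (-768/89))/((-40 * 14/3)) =0.05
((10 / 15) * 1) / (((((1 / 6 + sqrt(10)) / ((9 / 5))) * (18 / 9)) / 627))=-11286 / 1795 + 67716 * sqrt(10) / 1795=113.01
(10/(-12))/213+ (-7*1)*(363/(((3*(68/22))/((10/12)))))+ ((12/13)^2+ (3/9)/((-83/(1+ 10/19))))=-2634752091883/11580522876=-227.52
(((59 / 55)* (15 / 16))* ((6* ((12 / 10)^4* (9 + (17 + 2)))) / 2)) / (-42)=-28674 / 6875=-4.17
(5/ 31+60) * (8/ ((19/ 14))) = 208880/ 589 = 354.63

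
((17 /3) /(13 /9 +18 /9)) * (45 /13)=5.69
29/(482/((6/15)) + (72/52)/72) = 1508/62661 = 0.02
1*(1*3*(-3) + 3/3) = -8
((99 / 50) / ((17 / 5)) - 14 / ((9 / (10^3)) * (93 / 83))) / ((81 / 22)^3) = -1051261797388 / 37809369945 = -27.80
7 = 7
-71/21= -3.38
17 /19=0.89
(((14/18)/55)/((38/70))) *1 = 49/1881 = 0.03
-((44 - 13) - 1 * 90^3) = 728969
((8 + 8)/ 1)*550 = 8800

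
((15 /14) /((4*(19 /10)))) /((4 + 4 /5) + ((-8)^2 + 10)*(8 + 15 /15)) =125 /594776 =0.00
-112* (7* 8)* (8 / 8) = -6272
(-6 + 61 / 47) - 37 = -1960 / 47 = -41.70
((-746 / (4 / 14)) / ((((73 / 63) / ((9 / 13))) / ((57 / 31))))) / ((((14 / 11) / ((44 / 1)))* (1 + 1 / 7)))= -86768.53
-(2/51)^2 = -0.00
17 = 17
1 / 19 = 0.05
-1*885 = -885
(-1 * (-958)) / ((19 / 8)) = 7664 / 19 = 403.37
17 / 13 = 1.31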